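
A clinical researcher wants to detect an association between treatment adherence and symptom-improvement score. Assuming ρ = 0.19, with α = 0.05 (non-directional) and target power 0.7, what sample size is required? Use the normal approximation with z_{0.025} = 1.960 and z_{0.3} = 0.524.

n = 170

Fisher's z: C = ½·ln((1+r)/(1−r)) = ½·ln(1.4691) = 0.1923.
n = ((z_{α/2} + z_β)/C)² + 3.
(1.960 + 0.524) / 0.1923 = 2.484 / 0.1923 = 12.917.
n = 12.917² + 3 = 166.86 + 3 = 169.9.
Round up.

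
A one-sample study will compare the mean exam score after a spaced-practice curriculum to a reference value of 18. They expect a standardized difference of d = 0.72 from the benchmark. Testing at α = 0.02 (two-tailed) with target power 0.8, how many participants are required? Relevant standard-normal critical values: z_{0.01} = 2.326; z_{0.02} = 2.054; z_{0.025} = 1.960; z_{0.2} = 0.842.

n = 20

For a one-sample test: n = ((z_{α/2} + z_β) / d)².
z_{α/2} + z_β = 2.326 + 0.842 = 3.168.
n = (3.168 / 0.72)² = 4.400² = 19.36.
Round up.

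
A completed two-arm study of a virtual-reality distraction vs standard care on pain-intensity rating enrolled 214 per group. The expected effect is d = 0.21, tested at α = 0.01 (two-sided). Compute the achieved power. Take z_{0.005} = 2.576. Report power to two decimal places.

power ≈ 0.34

For two equal groups, power = Φ(d·√(n/2) − z_{α/2}).
d·√(n/2) = 0.21 × √(214/2) = 0.21 × 10.344 = 2.172.
z_β = 2.172 − 2.576 = -0.404.
Power = Φ(-0.404) = 0.343.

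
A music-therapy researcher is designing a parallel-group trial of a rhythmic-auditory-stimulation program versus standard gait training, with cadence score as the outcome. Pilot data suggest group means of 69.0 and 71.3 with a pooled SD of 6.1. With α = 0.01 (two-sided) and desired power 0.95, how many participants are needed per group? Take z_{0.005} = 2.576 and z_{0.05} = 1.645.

n = 251 per group

Cohen's d = |M₁ − M₂| / SD_pooled = |69.0 − 71.3| / 6.1 = 2.3 / 6.1 = 0.377.
For two independent groups with equal n: n = 2·((z_{α/2} + z_β) / d)².
z_{α/2} + z_β = 2.576 + 1.645 = 4.221.
n = 2 × (4.221 / 0.377)² = 2 × 11.196² = 2 × 125.36 = 250.7.
Round up to the next whole participant.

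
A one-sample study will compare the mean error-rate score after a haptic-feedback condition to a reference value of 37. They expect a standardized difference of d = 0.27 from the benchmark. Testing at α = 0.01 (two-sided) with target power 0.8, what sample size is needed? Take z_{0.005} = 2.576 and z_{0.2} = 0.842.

n = 161

For a one-sample test: n = ((z_{α/2} + z_β) / d)².
z_{α/2} + z_β = 2.576 + 0.842 = 3.418.
n = (3.418 / 0.27)² = 12.659² = 160.26.
Round up.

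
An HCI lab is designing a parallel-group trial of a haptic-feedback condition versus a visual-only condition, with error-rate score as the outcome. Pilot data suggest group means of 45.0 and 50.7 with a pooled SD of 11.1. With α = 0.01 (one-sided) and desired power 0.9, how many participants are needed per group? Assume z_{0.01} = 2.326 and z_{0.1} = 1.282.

Cohen's d = |M₁ − M₂| / SD_pooled = |45.0 − 50.7| / 11.1 = 5.7 / 11.1 = 0.514.
For two independent groups with equal n: n = 2·((z_{α} + z_β) / d)².
z_{α} + z_β = 2.326 + 1.282 = 3.608.
n = 2 × (3.608 / 0.514)² = 2 × 7.019² = 2 × 49.27 = 98.5.
Round up to the next whole participant.

n = 99 per group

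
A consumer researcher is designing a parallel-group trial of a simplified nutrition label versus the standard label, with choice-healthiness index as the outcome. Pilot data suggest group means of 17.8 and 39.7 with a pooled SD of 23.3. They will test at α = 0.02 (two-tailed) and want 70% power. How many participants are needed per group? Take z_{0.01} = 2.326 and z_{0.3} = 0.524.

n = 19 per group

Cohen's d = |M₁ − M₂| / SD_pooled = |17.8 − 39.7| / 23.3 = 21.9 / 23.3 = 0.940.
For two independent groups with equal n: n = 2·((z_{α/2} + z_β) / d)².
z_{α/2} + z_β = 2.326 + 0.524 = 2.850.
n = 2 × (2.850 / 0.940)² = 2 × 3.032² = 2 × 9.19 = 18.4.
Round up to the next whole participant.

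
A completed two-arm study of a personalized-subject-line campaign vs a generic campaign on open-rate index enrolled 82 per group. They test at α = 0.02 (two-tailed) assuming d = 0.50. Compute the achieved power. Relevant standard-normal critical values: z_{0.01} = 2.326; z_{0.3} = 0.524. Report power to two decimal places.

For two equal groups, power = Φ(d·√(n/2) − z_{α/2}).
d·√(n/2) = 0.50 × √(82/2) = 0.50 × 6.403 = 3.202.
z_β = 3.202 − 2.326 = 0.876.
Power = Φ(0.876) = 0.809.

power ≈ 0.81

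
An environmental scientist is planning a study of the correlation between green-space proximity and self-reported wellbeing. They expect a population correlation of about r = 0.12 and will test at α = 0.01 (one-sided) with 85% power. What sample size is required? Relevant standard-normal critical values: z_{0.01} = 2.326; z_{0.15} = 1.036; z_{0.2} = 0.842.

n = 781

Fisher's z: C = ½·ln((1+r)/(1−r)) = ½·ln(1.2727) = 0.1206.
n = ((z_{α} + z_β)/C)² + 3.
(2.326 + 1.036) / 0.1206 = 3.362 / 0.1206 = 27.877.
n = 27.877² + 3 = 777.14 + 3 = 780.1.
Round up.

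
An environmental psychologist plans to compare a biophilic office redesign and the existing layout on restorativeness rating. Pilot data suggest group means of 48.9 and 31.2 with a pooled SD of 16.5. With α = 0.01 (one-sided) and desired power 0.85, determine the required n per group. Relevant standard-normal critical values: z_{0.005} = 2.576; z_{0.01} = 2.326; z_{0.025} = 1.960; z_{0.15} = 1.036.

n = 20 per group

Cohen's d = |M₁ − M₂| / SD_pooled = |48.9 − 31.2| / 16.5 = 17.7 / 16.5 = 1.073.
For two independent groups with equal n: n = 2·((z_{α} + z_β) / d)².
z_{α} + z_β = 2.326 + 1.036 = 3.362.
n = 2 × (3.362 / 1.073)² = 2 × 3.133² = 2 × 9.82 = 19.6.
Round up to the next whole participant.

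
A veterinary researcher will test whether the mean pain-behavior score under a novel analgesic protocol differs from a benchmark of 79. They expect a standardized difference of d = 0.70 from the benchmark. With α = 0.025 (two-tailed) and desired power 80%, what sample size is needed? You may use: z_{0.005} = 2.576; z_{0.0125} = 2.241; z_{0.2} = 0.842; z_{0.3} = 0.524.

For a one-sample test: n = ((z_{α/2} + z_β) / d)².
z_{α/2} + z_β = 2.241 + 0.842 = 3.083.
n = (3.083 / 0.70)² = 4.404² = 19.40.
Round up.

n = 20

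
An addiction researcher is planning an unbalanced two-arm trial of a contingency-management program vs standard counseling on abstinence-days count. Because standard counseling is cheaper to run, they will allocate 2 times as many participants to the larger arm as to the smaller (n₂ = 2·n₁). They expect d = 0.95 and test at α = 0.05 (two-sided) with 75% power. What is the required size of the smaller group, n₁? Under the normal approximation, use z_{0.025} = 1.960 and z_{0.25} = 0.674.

n₁ = 12

With allocation ratio k = n₂/n₁ = 2, Var(x̄₁−x̄₂) = σ²(1/n₁ + 1/(k·n₁)) = σ²·(k+1)/(k·n₁).
So n₁ = (1 + 1/k)·((z_{α/2} + z_β)/d)² = 1.500 × (2.634/0.95)².
n₁ = 1.500 × 7.69 = 11.5.
Round up: n₁ = 12, giving n₂ = 2 × 12 = 24.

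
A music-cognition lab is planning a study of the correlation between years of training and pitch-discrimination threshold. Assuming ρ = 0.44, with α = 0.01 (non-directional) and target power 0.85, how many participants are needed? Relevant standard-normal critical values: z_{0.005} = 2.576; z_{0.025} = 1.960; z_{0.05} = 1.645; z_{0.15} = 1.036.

Fisher's z: C = ½·ln((1+r)/(1−r)) = ½·ln(2.5714) = 0.4722.
n = ((z_{α/2} + z_β)/C)² + 3.
(2.576 + 1.036) / 0.4722 = 3.612 / 0.4722 = 7.649.
n = 7.649² + 3 = 58.51 + 3 = 61.5.
Round up.

n = 62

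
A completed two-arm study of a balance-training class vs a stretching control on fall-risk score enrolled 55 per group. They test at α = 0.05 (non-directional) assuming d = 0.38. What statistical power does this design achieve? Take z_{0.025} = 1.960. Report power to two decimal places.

For two equal groups, power = Φ(d·√(n/2) − z_{α/2}).
d·√(n/2) = 0.38 × √(55/2) = 0.38 × 5.244 = 1.993.
z_β = 1.993 − 1.960 = 0.033.
Power = Φ(0.033) = 0.513.

power ≈ 0.51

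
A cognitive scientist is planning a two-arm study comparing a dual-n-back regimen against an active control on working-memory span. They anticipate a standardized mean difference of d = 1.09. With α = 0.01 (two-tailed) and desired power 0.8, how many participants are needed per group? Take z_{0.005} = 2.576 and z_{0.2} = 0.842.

For two independent groups with equal n: n = 2·((z_{α/2} + z_β) / d)².
z_{α/2} + z_β = 2.576 + 0.842 = 3.418.
n = 2 × (3.418 / 1.09)² = 2 × 3.136² = 2 × 9.83 = 19.7.
Round up to the next whole participant.

n = 20 per group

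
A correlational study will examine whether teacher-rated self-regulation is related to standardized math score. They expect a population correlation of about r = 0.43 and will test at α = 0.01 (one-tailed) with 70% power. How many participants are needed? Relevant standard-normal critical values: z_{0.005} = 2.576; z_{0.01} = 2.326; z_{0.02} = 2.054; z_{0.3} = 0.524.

Fisher's z: C = ½·ln((1+r)/(1−r)) = ½·ln(2.5088) = 0.4599.
n = ((z_{α} + z_β)/C)² + 3.
(2.326 + 0.524) / 0.4599 = 2.850 / 0.4599 = 6.197.
n = 6.197² + 3 = 38.40 + 3 = 41.4.
Round up.

n = 42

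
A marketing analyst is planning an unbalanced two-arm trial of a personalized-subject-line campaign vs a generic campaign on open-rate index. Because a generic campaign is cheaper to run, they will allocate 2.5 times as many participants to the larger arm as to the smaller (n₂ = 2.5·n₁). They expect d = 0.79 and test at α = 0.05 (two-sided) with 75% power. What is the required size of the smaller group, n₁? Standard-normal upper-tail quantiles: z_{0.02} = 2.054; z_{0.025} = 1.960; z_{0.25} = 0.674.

With allocation ratio k = n₂/n₁ = 2.5, Var(x̄₁−x̄₂) = σ²(1/n₁ + 1/(k·n₁)) = σ²·(k+1)/(k·n₁).
So n₁ = (1 + 1/k)·((z_{α/2} + z_β)/d)² = 1.400 × (2.634/0.79)².
n₁ = 1.400 × 11.12 = 15.6.
Round up: n₁ = 16, giving n₂ = 2.5 × 16 = 40.

n₁ = 16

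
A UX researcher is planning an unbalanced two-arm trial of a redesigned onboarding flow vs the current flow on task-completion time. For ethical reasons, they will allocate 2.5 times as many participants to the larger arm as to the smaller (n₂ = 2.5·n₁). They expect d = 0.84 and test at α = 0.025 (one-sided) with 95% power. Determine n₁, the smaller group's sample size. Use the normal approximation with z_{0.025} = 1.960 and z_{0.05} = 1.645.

n₁ = 26

With allocation ratio k = n₂/n₁ = 2.5, Var(x̄₁−x̄₂) = σ²(1/n₁ + 1/(k·n₁)) = σ²·(k+1)/(k·n₁).
So n₁ = (1 + 1/k)·((z_{α} + z_β)/d)² = 1.400 × (3.605/0.84)².
n₁ = 1.400 × 18.42 = 25.8.
Round up: n₁ = 26, giving n₂ = 2.5 × 26 = 65.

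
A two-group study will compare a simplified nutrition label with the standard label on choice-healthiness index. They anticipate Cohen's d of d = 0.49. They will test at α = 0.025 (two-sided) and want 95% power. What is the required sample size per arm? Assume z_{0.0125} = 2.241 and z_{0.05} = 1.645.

For two independent groups with equal n: n = 2·((z_{α/2} + z_β) / d)².
z_{α/2} + z_β = 2.241 + 1.645 = 3.886.
n = 2 × (3.886 / 0.49)² = 2 × 7.931² = 2 × 62.89 = 125.8.
Round up to the next whole participant.

n = 126 per group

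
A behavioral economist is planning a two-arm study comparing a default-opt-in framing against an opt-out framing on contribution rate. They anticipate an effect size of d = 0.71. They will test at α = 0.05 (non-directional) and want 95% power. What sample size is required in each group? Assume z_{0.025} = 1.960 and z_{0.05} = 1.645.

n = 52 per group

For two independent groups with equal n: n = 2·((z_{α/2} + z_β) / d)².
z_{α/2} + z_β = 1.960 + 1.645 = 3.605.
n = 2 × (3.605 / 0.71)² = 2 × 5.077² = 2 × 25.78 = 51.6.
Round up to the next whole participant.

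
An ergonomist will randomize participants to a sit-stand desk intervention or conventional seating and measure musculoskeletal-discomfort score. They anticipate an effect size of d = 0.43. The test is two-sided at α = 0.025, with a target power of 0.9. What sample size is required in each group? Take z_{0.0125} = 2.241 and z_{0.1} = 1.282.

For two independent groups with equal n: n = 2·((z_{α/2} + z_β) / d)².
z_{α/2} + z_β = 2.241 + 1.282 = 3.523.
n = 2 × (3.523 / 0.43)² = 2 × 8.193² = 2 × 67.13 = 134.3.
Round up to the next whole participant.

n = 135 per group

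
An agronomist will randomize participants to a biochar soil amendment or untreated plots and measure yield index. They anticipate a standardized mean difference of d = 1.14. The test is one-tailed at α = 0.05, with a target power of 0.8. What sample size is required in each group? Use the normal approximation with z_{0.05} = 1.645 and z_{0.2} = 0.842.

n = 10 per group

For two independent groups with equal n: n = 2·((z_{α} + z_β) / d)².
z_{α} + z_β = 1.645 + 0.842 = 2.487.
n = 2 × (2.487 / 1.14)² = 2 × 2.182² = 2 × 4.76 = 9.5.
Round up to the next whole participant.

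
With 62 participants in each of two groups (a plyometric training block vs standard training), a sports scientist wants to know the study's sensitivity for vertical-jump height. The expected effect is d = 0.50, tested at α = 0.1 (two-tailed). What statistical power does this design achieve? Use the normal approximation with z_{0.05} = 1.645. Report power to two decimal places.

For two equal groups, power = Φ(d·√(n/2) − z_{α/2}).
d·√(n/2) = 0.50 × √(62/2) = 0.50 × 5.568 = 2.784.
z_β = 2.784 − 1.645 = 1.139.
Power = Φ(1.139) = 0.873.

power ≈ 0.87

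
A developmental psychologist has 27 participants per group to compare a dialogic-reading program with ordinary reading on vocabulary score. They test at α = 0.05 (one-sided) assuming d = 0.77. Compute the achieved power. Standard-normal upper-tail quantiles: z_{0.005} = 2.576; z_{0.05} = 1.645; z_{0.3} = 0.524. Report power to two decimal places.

For two equal groups, power = Φ(d·√(n/2) − z_{α}).
d·√(n/2) = 0.77 × √(27/2) = 0.77 × 3.674 = 2.829.
z_β = 2.829 − 1.645 = 1.184.
Power = Φ(1.184) = 0.882.

power ≈ 0.88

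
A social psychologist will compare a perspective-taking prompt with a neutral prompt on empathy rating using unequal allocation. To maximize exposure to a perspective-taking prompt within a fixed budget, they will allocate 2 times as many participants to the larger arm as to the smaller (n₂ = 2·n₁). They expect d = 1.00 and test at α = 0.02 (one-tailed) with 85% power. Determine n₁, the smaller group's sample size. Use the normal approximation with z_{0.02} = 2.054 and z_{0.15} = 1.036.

With allocation ratio k = n₂/n₁ = 2, Var(x̄₁−x̄₂) = σ²(1/n₁ + 1/(k·n₁)) = σ²·(k+1)/(k·n₁).
So n₁ = (1 + 1/k)·((z_{α} + z_β)/d)² = 1.500 × (3.090/1.00)².
n₁ = 1.500 × 9.55 = 14.3.
Round up: n₁ = 15, giving n₂ = 2 × 15 = 30.

n₁ = 15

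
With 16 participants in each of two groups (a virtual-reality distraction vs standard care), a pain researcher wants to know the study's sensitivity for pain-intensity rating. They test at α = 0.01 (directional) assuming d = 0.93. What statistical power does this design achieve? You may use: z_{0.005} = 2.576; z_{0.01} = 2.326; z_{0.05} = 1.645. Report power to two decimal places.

For two equal groups, power = Φ(d·√(n/2) − z_{α}).
d·√(n/2) = 0.93 × √(16/2) = 0.93 × 2.828 = 2.630.
z_β = 2.630 − 2.326 = 0.304.
Power = Φ(0.304) = 0.620.

power ≈ 0.62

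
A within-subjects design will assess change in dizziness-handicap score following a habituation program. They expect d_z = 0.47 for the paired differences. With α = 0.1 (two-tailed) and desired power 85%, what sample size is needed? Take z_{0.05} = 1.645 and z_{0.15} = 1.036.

For a paired (one-sample on differences) test: n = ((z_{α/2} + z_β) / d)².
z_{α/2} + z_β = 1.645 + 1.036 = 2.681.
n = (2.681 / 0.47)² = 5.704² = 32.54.
Round up.

n = 33 pairs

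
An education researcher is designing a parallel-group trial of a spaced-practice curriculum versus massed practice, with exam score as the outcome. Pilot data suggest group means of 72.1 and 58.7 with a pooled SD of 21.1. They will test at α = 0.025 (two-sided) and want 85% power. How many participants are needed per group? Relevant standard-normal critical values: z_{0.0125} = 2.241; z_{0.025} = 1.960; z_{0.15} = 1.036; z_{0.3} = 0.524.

n = 54 per group

Cohen's d = |M₁ − M₂| / SD_pooled = |72.1 − 58.7| / 21.1 = 13.4 / 21.1 = 0.635.
For two independent groups with equal n: n = 2·((z_{α/2} + z_β) / d)².
z_{α/2} + z_β = 2.241 + 1.036 = 3.277.
n = 2 × (3.277 / 0.635)² = 2 × 5.161² = 2 × 26.63 = 53.3.
Round up to the next whole participant.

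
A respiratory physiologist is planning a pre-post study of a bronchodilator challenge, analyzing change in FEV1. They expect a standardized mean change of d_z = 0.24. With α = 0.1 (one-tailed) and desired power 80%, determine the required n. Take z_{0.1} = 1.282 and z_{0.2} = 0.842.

n = 79 pairs

For a paired (one-sample on differences) test: n = ((z_{α} + z_β) / d)².
z_{α} + z_β = 1.282 + 0.842 = 2.124.
n = (2.124 / 0.24)² = 8.850² = 78.32.
Round up.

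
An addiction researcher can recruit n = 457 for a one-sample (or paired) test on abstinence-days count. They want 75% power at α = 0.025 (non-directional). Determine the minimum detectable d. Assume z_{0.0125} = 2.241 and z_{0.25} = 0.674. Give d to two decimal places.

d_min ≈ 0.14

For a single sample (or paired design) of n = 457: d_min = (z_{α/2} + z_β)/√n.
z-sum = 2.241 + 0.674 = 2.915.
d_min = 2.915 / √457 = 2.915 / 21.378 = 0.136.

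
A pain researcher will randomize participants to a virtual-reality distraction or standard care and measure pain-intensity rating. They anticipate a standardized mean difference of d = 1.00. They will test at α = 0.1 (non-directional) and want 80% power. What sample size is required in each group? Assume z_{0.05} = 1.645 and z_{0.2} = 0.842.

n = 13 per group

For two independent groups with equal n: n = 2·((z_{α/2} + z_β) / d)².
z_{α/2} + z_β = 1.645 + 0.842 = 2.487.
n = 2 × (2.487 / 1.00)² = 2 × 2.487² = 2 × 6.19 = 12.4.
Round up to the next whole participant.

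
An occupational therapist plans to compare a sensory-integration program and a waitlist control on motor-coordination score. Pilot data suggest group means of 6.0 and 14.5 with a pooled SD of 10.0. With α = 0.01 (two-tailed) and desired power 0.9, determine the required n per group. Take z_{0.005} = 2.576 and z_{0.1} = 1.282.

n = 42 per group

Cohen's d = |M₁ − M₂| / SD_pooled = |6.0 − 14.5| / 10.0 = 8.5 / 10.0 = 0.850.
For two independent groups with equal n: n = 2·((z_{α/2} + z_β) / d)².
z_{α/2} + z_β = 2.576 + 1.282 = 3.858.
n = 2 × (3.858 / 0.850)² = 2 × 4.539² = 2 × 20.60 = 41.2.
Round up to the next whole participant.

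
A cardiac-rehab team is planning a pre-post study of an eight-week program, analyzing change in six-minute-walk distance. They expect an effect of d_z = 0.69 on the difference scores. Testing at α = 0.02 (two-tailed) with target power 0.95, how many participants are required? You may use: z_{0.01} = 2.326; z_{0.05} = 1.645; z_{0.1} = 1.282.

n = 34 pairs

For a paired (one-sample on differences) test: n = ((z_{α/2} + z_β) / d)².
z_{α/2} + z_β = 2.326 + 1.645 = 3.971.
n = (3.971 / 0.69)² = 5.755² = 33.12.
Round up.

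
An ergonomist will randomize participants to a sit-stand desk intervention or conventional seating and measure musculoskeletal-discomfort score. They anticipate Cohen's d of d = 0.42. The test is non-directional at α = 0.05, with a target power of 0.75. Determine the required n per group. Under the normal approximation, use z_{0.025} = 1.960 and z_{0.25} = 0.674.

For two independent groups with equal n: n = 2·((z_{α/2} + z_β) / d)².
z_{α/2} + z_β = 1.960 + 0.674 = 2.634.
n = 2 × (2.634 / 0.42)² = 2 × 6.271² = 2 × 39.33 = 78.7.
Round up to the next whole participant.

n = 79 per group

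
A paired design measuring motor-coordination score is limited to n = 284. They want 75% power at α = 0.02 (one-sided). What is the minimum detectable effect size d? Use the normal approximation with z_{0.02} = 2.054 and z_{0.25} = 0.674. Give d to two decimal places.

d_min ≈ 0.16

For a single sample (or paired design) of n = 284: d_min = (z_{α} + z_β)/√n.
z-sum = 2.054 + 0.674 = 2.728.
d_min = 2.728 / √284 = 2.728 / 16.852 = 0.162.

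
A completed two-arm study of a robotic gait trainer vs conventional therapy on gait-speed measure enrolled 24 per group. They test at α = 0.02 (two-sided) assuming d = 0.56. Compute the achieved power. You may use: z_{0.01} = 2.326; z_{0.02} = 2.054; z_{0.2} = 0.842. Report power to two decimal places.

For two equal groups, power = Φ(d·√(n/2) − z_{α/2}).
d·√(n/2) = 0.56 × √(24/2) = 0.56 × 3.464 = 1.940.
z_β = 1.940 − 2.326 = -0.386.
Power = Φ(-0.386) = 0.350.

power ≈ 0.35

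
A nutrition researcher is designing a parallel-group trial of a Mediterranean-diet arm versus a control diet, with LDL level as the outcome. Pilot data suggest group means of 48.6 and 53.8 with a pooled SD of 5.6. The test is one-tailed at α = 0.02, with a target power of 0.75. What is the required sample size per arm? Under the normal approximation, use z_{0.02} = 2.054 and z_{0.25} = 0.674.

n = 18 per group

Cohen's d = |M₁ − M₂| / SD_pooled = |48.6 − 53.8| / 5.6 = 5.2 / 5.6 = 0.929.
For two independent groups with equal n: n = 2·((z_{α} + z_β) / d)².
z_{α} + z_β = 2.054 + 0.674 = 2.728.
n = 2 × (2.728 / 0.929)² = 2 × 2.936² = 2 × 8.62 = 17.2.
Round up to the next whole participant.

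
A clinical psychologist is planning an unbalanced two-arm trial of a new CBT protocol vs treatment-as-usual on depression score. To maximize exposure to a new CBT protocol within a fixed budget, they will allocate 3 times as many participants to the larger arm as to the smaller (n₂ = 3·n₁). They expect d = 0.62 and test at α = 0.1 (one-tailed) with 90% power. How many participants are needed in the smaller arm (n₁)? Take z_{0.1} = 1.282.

With allocation ratio k = n₂/n₁ = 3, Var(x̄₁−x̄₂) = σ²(1/n₁ + 1/(k·n₁)) = σ²·(k+1)/(k·n₁).
So n₁ = (1 + 1/k)·((z_{α} + z_β)/d)² = 1.333 × (2.564/0.62)².
n₁ = 1.333 × 17.10 = 22.8.
Round up: n₁ = 23, giving n₂ = 3 × 23 = 69.

n₁ = 23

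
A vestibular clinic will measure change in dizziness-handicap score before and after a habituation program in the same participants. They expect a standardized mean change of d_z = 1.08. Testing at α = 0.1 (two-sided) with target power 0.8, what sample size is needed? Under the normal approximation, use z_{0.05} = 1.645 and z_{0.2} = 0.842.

n = 6 pairs

For a paired (one-sample on differences) test: n = ((z_{α/2} + z_β) / d)².
z_{α/2} + z_β = 1.645 + 0.842 = 2.487.
n = (2.487 / 1.08)² = 2.303² = 5.30.
Round up.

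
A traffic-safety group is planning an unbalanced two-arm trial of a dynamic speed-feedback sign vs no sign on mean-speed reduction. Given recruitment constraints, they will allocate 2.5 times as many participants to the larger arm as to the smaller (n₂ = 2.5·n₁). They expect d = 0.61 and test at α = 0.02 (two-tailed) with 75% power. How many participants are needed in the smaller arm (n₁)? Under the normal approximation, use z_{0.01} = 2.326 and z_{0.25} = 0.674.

n₁ = 34

With allocation ratio k = n₂/n₁ = 2.5, Var(x̄₁−x̄₂) = σ²(1/n₁ + 1/(k·n₁)) = σ²·(k+1)/(k·n₁).
So n₁ = (1 + 1/k)·((z_{α/2} + z_β)/d)² = 1.400 × (3.000/0.61)².
n₁ = 1.400 × 24.19 = 33.9.
Round up: n₁ = 34, giving n₂ = 2.5 × 34 = 85.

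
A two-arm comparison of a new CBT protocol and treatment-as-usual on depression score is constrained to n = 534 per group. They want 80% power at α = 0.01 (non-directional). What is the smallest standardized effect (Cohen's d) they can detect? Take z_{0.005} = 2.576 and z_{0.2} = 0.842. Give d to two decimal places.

d_min ≈ 0.21

For two independent groups of n = 534 each: d_min = (z_{α/2} + z_β)·√(2/n).
z-sum = 2.576 + 0.842 = 3.418.
d_min = 3.418 × √(2/534) = 3.418 × 0.0612 = 0.209.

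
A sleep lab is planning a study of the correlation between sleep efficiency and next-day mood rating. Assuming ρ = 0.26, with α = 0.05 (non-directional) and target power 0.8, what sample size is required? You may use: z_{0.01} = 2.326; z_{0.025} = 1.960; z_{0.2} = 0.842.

n = 114

Fisher's z: C = ½·ln((1+r)/(1−r)) = ½·ln(1.7027) = 0.2661.
n = ((z_{α/2} + z_β)/C)² + 3.
(1.960 + 0.842) / 0.2661 = 2.802 / 0.2661 = 10.530.
n = 10.530² + 3 = 110.88 + 3 = 113.9.
Round up.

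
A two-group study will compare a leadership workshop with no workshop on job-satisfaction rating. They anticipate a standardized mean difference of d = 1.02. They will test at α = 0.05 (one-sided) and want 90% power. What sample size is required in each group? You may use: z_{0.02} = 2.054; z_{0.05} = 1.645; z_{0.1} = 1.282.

For two independent groups with equal n: n = 2·((z_{α} + z_β) / d)².
z_{α} + z_β = 1.645 + 1.282 = 2.927.
n = 2 × (2.927 / 1.02)² = 2 × 2.870² = 2 × 8.23 = 16.5.
Round up to the next whole participant.

n = 17 per group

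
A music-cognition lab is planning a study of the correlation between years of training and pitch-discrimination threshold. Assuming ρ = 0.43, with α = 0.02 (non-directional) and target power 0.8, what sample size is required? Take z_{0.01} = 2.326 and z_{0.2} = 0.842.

n = 51

Fisher's z: C = ½·ln((1+r)/(1−r)) = ½·ln(2.5088) = 0.4599.
n = ((z_{α/2} + z_β)/C)² + 3.
(2.326 + 0.842) / 0.4599 = 3.168 / 0.4599 = 6.888.
n = 6.888² + 3 = 47.45 + 3 = 50.5.
Round up.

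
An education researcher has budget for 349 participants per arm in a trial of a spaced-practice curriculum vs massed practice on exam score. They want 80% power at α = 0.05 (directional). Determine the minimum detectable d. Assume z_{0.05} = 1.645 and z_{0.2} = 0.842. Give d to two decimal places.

d_min ≈ 0.19

For two independent groups of n = 349 each: d_min = (z_{α} + z_β)·√(2/n).
z-sum = 1.645 + 0.842 = 2.487.
d_min = 2.487 × √(2/349) = 2.487 × 0.0757 = 0.188.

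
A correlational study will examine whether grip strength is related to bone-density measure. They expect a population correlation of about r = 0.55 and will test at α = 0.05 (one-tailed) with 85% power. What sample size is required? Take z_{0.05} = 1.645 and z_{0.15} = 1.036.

n = 22

Fisher's z: C = ½·ln((1+r)/(1−r)) = ½·ln(3.4444) = 0.6184.
n = ((z_{α} + z_β)/C)² + 3.
(1.645 + 1.036) / 0.6184 = 2.681 / 0.6184 = 4.335.
n = 4.335² + 3 = 18.80 + 3 = 21.8.
Round up.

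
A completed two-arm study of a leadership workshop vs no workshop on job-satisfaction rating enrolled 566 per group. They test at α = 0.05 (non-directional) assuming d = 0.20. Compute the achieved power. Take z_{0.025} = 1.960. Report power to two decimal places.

For two equal groups, power = Φ(d·√(n/2) − z_{α/2}).
d·√(n/2) = 0.20 × √(566/2) = 0.20 × 16.823 = 3.365.
z_β = 3.365 − 1.960 = 1.405.
Power = Φ(1.405) = 0.920.

power ≈ 0.92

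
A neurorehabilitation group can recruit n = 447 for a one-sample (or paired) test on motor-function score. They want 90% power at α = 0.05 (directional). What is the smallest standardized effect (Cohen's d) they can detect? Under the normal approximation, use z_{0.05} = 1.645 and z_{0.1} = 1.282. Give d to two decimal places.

For a single sample (or paired design) of n = 447: d_min = (z_{α} + z_β)/√n.
z-sum = 1.645 + 1.282 = 2.927.
d_min = 2.927 / √447 = 2.927 / 21.142 = 0.138.

d_min ≈ 0.14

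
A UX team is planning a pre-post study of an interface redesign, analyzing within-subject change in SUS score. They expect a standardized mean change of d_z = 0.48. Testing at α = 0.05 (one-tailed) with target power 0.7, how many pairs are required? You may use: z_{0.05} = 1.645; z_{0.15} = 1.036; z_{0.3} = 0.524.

n = 21 pairs

For a paired (one-sample on differences) test: n = ((z_{α} + z_β) / d)².
z_{α} + z_β = 1.645 + 0.524 = 2.169.
n = (2.169 / 0.48)² = 4.519² = 20.42.
Round up.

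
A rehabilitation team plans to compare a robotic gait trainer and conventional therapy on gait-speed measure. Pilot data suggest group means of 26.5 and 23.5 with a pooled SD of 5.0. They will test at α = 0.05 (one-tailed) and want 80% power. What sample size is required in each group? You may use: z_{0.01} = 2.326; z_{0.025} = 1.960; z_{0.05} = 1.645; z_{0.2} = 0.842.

Cohen's d = |M₁ − M₂| / SD_pooled = |26.5 − 23.5| / 5.0 = 3.0 / 5.0 = 0.600.
For two independent groups with equal n: n = 2·((z_{α} + z_β) / d)².
z_{α} + z_β = 1.645 + 0.842 = 2.487.
n = 2 × (2.487 / 0.600)² = 2 × 4.145² = 2 × 17.18 = 34.4.
Round up to the next whole participant.

n = 35 per group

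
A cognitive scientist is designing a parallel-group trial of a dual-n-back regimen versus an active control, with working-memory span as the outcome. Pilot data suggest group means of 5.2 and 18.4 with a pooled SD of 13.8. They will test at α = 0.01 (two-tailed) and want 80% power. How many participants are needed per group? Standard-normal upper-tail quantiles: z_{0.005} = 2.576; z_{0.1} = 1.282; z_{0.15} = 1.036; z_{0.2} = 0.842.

n = 26 per group

Cohen's d = |M₁ − M₂| / SD_pooled = |5.2 − 18.4| / 13.8 = 13.2 / 13.8 = 0.957.
For two independent groups with equal n: n = 2·((z_{α/2} + z_β) / d)².
z_{α/2} + z_β = 2.576 + 0.842 = 3.418.
n = 2 × (3.418 / 0.957)² = 2 × 3.572² = 2 × 12.76 = 25.5.
Round up to the next whole participant.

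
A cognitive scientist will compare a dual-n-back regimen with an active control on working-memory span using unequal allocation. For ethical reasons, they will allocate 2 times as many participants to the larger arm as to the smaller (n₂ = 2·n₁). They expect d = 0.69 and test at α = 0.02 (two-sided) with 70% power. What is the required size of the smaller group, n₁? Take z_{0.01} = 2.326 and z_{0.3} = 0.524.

n₁ = 26

With allocation ratio k = n₂/n₁ = 2, Var(x̄₁−x̄₂) = σ²(1/n₁ + 1/(k·n₁)) = σ²·(k+1)/(k·n₁).
So n₁ = (1 + 1/k)·((z_{α/2} + z_β)/d)² = 1.500 × (2.850/0.69)².
n₁ = 1.500 × 17.06 = 25.6.
Round up: n₁ = 26, giving n₂ = 2 × 26 = 52.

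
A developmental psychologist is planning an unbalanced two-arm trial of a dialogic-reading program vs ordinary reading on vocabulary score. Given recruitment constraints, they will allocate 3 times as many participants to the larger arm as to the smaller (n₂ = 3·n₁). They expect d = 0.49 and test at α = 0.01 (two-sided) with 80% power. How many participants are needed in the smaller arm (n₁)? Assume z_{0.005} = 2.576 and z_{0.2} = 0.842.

With allocation ratio k = n₂/n₁ = 3, Var(x̄₁−x̄₂) = σ²(1/n₁ + 1/(k·n₁)) = σ²·(k+1)/(k·n₁).
So n₁ = (1 + 1/k)·((z_{α/2} + z_β)/d)² = 1.333 × (3.418/0.49)².
n₁ = 1.333 × 48.66 = 64.9.
Round up: n₁ = 65, giving n₂ = 3 × 65 = 195.

n₁ = 65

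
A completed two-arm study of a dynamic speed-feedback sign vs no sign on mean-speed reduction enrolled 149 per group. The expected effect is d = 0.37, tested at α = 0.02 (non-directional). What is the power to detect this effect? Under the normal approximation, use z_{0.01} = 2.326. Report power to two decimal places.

For two equal groups, power = Φ(d·√(n/2) − z_{α/2}).
d·√(n/2) = 0.37 × √(149/2) = 0.37 × 8.631 = 3.194.
z_β = 3.194 − 2.326 = 0.868.
Power = Φ(0.868) = 0.807.

power ≈ 0.81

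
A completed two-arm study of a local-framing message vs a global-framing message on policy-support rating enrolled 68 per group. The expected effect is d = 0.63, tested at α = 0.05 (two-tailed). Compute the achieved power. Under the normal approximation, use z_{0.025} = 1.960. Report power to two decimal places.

For two equal groups, power = Φ(d·√(n/2) − z_{α/2}).
d·√(n/2) = 0.63 × √(68/2) = 0.63 × 5.831 = 3.673.
z_β = 3.673 − 1.960 = 1.713.
Power = Φ(1.713) = 0.957.

power ≈ 0.96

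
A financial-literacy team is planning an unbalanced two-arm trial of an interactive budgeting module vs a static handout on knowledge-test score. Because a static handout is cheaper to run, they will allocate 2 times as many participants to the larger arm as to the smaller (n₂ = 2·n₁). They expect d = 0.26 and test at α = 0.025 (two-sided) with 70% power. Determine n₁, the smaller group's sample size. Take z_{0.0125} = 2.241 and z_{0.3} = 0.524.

n₁ = 170

With allocation ratio k = n₂/n₁ = 2, Var(x̄₁−x̄₂) = σ²(1/n₁ + 1/(k·n₁)) = σ²·(k+1)/(k·n₁).
So n₁ = (1 + 1/k)·((z_{α/2} + z_β)/d)² = 1.500 × (2.765/0.26)².
n₁ = 1.500 × 113.10 = 169.6.
Round up: n₁ = 170, giving n₂ = 2 × 170 = 340.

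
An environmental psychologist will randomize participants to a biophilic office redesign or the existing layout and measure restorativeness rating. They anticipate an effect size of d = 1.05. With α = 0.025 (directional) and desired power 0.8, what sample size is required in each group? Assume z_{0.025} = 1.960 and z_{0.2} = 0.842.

n = 15 per group

For two independent groups with equal n: n = 2·((z_{α} + z_β) / d)².
z_{α} + z_β = 1.960 + 0.842 = 2.802.
n = 2 × (2.802 / 1.05)² = 2 × 2.669² = 2 × 7.12 = 14.2.
Round up to the next whole participant.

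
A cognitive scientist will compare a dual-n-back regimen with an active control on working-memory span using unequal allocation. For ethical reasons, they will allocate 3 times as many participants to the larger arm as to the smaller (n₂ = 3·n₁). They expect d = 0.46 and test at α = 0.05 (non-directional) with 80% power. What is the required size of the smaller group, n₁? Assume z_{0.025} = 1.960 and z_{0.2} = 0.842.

With allocation ratio k = n₂/n₁ = 3, Var(x̄₁−x̄₂) = σ²(1/n₁ + 1/(k·n₁)) = σ²·(k+1)/(k·n₁).
So n₁ = (1 + 1/k)·((z_{α/2} + z_β)/d)² = 1.333 × (2.802/0.46)².
n₁ = 1.333 × 37.10 = 49.5.
Round up: n₁ = 50, giving n₂ = 3 × 50 = 150.

n₁ = 50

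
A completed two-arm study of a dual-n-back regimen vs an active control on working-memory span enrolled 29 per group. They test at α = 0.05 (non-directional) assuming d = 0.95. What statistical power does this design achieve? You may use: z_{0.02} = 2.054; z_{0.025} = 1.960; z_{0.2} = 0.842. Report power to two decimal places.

For two equal groups, power = Φ(d·√(n/2) − z_{α/2}).
d·√(n/2) = 0.95 × √(29/2) = 0.95 × 3.808 = 3.617.
z_β = 3.617 − 1.960 = 1.657.
Power = Φ(1.657) = 0.951.

power ≈ 0.95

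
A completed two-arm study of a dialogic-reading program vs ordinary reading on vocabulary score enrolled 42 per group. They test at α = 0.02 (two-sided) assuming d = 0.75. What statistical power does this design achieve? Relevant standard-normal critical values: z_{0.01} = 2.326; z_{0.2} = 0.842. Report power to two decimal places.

For two equal groups, power = Φ(d·√(n/2) − z_{α/2}).
d·√(n/2) = 0.75 × √(42/2) = 0.75 × 4.583 = 3.437.
z_β = 3.437 − 2.326 = 1.111.
Power = Φ(1.111) = 0.867.

power ≈ 0.87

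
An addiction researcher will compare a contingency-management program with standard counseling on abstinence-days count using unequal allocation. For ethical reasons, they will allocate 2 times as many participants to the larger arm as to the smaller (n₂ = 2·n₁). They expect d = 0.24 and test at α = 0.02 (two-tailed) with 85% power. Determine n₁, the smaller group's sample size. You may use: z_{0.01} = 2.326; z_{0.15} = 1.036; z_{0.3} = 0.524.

n₁ = 295

With allocation ratio k = n₂/n₁ = 2, Var(x̄₁−x̄₂) = σ²(1/n₁ + 1/(k·n₁)) = σ²·(k+1)/(k·n₁).
So n₁ = (1 + 1/k)·((z_{α/2} + z_β)/d)² = 1.500 × (3.362/0.24)².
n₁ = 1.500 × 196.23 = 294.4.
Round up: n₁ = 295, giving n₂ = 2 × 295 = 590.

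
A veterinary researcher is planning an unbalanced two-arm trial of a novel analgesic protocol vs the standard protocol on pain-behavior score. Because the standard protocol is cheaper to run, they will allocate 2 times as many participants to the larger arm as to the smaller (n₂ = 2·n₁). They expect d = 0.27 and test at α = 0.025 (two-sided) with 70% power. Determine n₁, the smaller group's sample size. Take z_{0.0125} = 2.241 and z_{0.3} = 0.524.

n₁ = 158

With allocation ratio k = n₂/n₁ = 2, Var(x̄₁−x̄₂) = σ²(1/n₁ + 1/(k·n₁)) = σ²·(k+1)/(k·n₁).
So n₁ = (1 + 1/k)·((z_{α/2} + z_β)/d)² = 1.500 × (2.765/0.27)².
n₁ = 1.500 × 104.87 = 157.3.
Round up: n₁ = 158, giving n₂ = 2 × 158 = 316.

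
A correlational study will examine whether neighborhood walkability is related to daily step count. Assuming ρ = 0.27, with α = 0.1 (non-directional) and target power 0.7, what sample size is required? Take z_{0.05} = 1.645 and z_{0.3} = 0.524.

Fisher's z: C = ½·ln((1+r)/(1−r)) = ½·ln(1.7397) = 0.2769.
n = ((z_{α/2} + z_β)/C)² + 3.
(1.645 + 0.524) / 0.2769 = 2.169 / 0.2769 = 7.833.
n = 7.833² + 3 = 61.36 + 3 = 64.4.
Round up.

n = 65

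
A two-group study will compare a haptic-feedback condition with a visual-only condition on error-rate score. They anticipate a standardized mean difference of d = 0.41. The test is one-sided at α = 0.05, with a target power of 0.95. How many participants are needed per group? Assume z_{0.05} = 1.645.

For two independent groups with equal n: n = 2·((z_{α} + z_β) / d)².
z_{α} + z_β = 1.645 + 1.645 = 3.290.
n = 2 × (3.290 / 0.41)² = 2 × 8.024² = 2 × 64.39 = 128.8.
Round up to the next whole participant.

n = 129 per group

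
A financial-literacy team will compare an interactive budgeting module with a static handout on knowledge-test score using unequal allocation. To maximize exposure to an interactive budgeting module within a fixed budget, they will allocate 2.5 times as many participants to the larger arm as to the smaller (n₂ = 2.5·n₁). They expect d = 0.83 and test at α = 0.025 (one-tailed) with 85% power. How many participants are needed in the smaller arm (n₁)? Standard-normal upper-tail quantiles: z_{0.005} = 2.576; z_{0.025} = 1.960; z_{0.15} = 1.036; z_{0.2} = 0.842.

n₁ = 19

With allocation ratio k = n₂/n₁ = 2.5, Var(x̄₁−x̄₂) = σ²(1/n₁ + 1/(k·n₁)) = σ²·(k+1)/(k·n₁).
So n₁ = (1 + 1/k)·((z_{α} + z_β)/d)² = 1.400 × (2.996/0.83)².
n₁ = 1.400 × 13.03 = 18.2.
Round up: n₁ = 19, giving n₂ = ⌈2.5 × 19⌉ = ⌈47.5⌉ = 48.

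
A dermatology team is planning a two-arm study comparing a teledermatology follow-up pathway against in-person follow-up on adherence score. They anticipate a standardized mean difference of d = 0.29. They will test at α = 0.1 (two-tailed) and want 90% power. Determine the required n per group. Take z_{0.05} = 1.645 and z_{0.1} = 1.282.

n = 204 per group

For two independent groups with equal n: n = 2·((z_{α/2} + z_β) / d)².
z_{α/2} + z_β = 1.645 + 1.282 = 2.927.
n = 2 × (2.927 / 0.29)² = 2 × 10.093² = 2 × 101.87 = 203.7.
Round up to the next whole participant.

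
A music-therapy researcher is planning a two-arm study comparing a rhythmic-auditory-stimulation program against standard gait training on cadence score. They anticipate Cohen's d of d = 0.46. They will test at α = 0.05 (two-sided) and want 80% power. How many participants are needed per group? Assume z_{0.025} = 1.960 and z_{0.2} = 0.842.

n = 75 per group

For two independent groups with equal n: n = 2·((z_{α/2} + z_β) / d)².
z_{α/2} + z_β = 1.960 + 0.842 = 2.802.
n = 2 × (2.802 / 0.46)² = 2 × 6.091² = 2 × 37.10 = 74.2.
Round up to the next whole participant.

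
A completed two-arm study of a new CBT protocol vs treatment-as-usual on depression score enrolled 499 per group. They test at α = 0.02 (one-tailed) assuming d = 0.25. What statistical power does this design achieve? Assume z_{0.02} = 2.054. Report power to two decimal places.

For two equal groups, power = Φ(d·√(n/2) − z_{α}).
d·√(n/2) = 0.25 × √(499/2) = 0.25 × 15.796 = 3.949.
z_β = 3.949 − 2.054 = 1.895.
Power = Φ(1.895) = 0.971.

power ≈ 0.97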